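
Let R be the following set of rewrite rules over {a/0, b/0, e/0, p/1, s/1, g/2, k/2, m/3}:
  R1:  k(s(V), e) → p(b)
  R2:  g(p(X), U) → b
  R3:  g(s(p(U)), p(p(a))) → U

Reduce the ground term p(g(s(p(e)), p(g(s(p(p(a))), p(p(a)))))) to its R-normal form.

1. p(g(s(p(e)), p(g(s(p(p(a))), p(p(a))))))  →  p(g(s(p(e)), p(p(a))))   [R3 at 1.2.1]
2. p(g(s(p(e)), p(p(a))))  →  p(e)   [R3 at 1]

p(e)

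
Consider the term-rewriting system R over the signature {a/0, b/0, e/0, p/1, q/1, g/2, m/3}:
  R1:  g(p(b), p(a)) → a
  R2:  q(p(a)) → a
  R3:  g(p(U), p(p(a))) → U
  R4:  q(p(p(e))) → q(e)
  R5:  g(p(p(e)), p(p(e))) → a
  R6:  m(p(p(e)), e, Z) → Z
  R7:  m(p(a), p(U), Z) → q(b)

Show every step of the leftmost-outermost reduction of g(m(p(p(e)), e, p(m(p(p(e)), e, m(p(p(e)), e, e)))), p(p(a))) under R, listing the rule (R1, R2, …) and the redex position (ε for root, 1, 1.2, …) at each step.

e

1. g(m(p(p(e)), e, p(m(p(p(e)), e, m(p(p(e)), e, e)))), p(p(a)))  →  g(p(m(p(p(e)), e, m(p(p(e)), e, e))), p(p(a)))   [R6 at 1]
2. g(p(m(p(p(e)), e, m(p(p(e)), e, e))), p(p(a)))  →  m(p(p(e)), e, m(p(p(e)), e, e))   [R3 at ε]
3. m(p(p(e)), e, m(p(p(e)), e, e))  →  m(p(p(e)), e, e)   [R6 at ε]
4. m(p(p(e)), e, e)  →  e   [R6 at ε]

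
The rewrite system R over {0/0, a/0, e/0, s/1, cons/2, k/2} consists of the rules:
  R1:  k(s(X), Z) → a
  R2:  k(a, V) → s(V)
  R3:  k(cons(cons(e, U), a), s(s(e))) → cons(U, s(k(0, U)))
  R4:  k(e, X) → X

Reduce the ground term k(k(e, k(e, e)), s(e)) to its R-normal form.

s(e)

1. k(k(e, k(e, e)), s(e))  →  k(k(e, e), s(e))   [R4 at 1]
2. k(k(e, e), s(e))  →  k(e, s(e))   [R4 at 1]
3. k(e, s(e))  →  s(e)   [R4 at ε]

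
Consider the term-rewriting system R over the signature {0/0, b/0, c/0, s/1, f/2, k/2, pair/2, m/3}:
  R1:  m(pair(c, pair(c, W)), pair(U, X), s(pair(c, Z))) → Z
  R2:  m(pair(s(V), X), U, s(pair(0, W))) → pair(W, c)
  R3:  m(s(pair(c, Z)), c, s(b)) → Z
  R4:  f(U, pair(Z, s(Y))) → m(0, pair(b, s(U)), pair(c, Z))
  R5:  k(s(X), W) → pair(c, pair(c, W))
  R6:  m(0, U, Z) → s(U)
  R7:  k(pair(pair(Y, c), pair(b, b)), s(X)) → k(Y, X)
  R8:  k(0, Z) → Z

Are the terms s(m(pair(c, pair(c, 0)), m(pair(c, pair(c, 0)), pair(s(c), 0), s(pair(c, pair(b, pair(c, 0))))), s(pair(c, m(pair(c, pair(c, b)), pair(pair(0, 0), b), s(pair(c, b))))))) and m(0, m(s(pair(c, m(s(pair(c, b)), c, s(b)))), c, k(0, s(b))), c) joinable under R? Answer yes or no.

yes — NF(t₁) = s(b), NF(t₂) = s(b)

Reduce t₁ = s(m(pair(c, pair(c, 0)), m(pair(c, pair(c, 0)), pair(s(c), 0), s(pair(c, pair(b, pair(c, 0))))), s(pair(c, m(pair(c, pair(c, b)), pair(pair(0, 0), b), s(pair(c, b))))))):
1. s(m(pair(c, pair(c, 0)), m(pair(c, pair(c, 0)), pair(s(c), 0), s(pair(c, pair(b, pair(c, 0))))), s(pair(c, m(pair(c, pair(c, b)), pair(pair(0, 0), b), s(pair(c, b)))))))  →  s(m(pair(c, pair(c, 0)), pair(b, pair(c, 0)), s(pair(c, m(pair(c, pair(c, b)), pair(pair(0, 0), b), s(pair(c, b)))))))   [R1 at 1.2]
2. s(m(pair(c, pair(c, 0)), pair(b, pair(c, 0)), s(pair(c, m(pair(c, pair(c, b)), pair(pair(0, 0), b), s(pair(c, b)))))))  →  s(m(pair(c, pair(c, b)), pair(pair(0, 0), b), s(pair(c, b))))   [R1 at 1]
3. s(m(pair(c, pair(c, b)), pair(pair(0, 0), b), s(pair(c, b))))  →  s(b)   [R1 at 1]

Reduce t₂ = m(0, m(s(pair(c, m(s(pair(c, b)), c, s(b)))), c, k(0, s(b))), c):
1. m(0, m(s(pair(c, m(s(pair(c, b)), c, s(b)))), c, k(0, s(b))), c)  →  s(m(s(pair(c, m(s(pair(c, b)), c, s(b)))), c, k(0, s(b))))   [R6 at ε]
2. s(m(s(pair(c, m(s(pair(c, b)), c, s(b)))), c, k(0, s(b))))  →  s(m(s(pair(c, b)), c, k(0, s(b))))   [R3 at 1.1.1.2]
3. s(m(s(pair(c, b)), c, k(0, s(b))))  →  s(m(s(pair(c, b)), c, s(b)))   [R8 at 1.3]
4. s(m(s(pair(c, b)), c, s(b)))  →  s(b)   [R3 at 1]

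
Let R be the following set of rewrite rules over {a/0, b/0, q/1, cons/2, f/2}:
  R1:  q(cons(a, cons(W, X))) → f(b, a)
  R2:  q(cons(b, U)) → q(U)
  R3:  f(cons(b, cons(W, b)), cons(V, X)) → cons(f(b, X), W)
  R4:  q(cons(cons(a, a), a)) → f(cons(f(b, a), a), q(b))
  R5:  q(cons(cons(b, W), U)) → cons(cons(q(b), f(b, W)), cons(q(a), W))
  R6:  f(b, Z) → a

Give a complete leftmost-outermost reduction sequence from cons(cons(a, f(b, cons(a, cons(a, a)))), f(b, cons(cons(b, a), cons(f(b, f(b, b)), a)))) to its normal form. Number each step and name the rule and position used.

1. cons(cons(a, f(b, cons(a, cons(a, a)))), f(b, cons(cons(b, a), cons(f(b, f(b, b)), a))))  →  cons(cons(a, a), f(b, cons(cons(b, a), cons(f(b, f(b, b)), a))))   [R6 at 1.2]
2. cons(cons(a, a), f(b, cons(cons(b, a), cons(f(b, f(b, b)), a))))  →  cons(cons(a, a), a)   [R6 at 2]

cons(cons(a, a), a)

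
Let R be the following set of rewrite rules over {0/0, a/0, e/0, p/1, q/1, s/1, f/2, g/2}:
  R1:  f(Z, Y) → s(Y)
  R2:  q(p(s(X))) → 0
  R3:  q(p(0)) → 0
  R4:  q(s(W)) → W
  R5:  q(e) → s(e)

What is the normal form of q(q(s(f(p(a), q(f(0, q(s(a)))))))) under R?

1. q(q(s(f(p(a), q(f(0, q(s(a))))))))  →  q(f(p(a), q(f(0, q(s(a))))))   [R4 at 1]
2. q(f(p(a), q(f(0, q(s(a))))))  →  q(s(q(f(0, q(s(a))))))   [R1 at 1]
3. q(s(q(f(0, q(s(a))))))  →  q(f(0, q(s(a))))   [R4 at ε]
4. q(f(0, q(s(a))))  →  q(s(q(s(a))))   [R1 at 1]
5. q(s(q(s(a))))  →  q(s(a))   [R4 at ε]
6. q(s(a))  →  a   [R4 at ε]

a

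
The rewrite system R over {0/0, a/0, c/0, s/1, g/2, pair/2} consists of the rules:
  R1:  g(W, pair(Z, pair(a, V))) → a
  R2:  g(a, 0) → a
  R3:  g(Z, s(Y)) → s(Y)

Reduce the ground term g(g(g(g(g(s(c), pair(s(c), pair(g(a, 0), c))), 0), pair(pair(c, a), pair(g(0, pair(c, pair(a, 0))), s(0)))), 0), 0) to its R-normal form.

a

1. g(g(g(g(g(s(c), pair(s(c), pair(g(a, 0), c))), 0), pair(pair(c, a), pair(g(0, pair(c, pair(a, 0))), s(0)))), 0), 0)  →  g(g(g(g(g(s(c), pair(s(c), pair(a, c))), 0), pair(pair(c, a), pair(g(0, pair(c, pair(a, 0))), s(0)))), 0), 0)   [R2 at 1.1.1.1.2.2.1]
2. g(g(g(g(g(s(c), pair(s(c), pair(a, c))), 0), pair(pair(c, a), pair(g(0, pair(c, pair(a, 0))), s(0)))), 0), 0)  →  g(g(g(g(a, 0), pair(pair(c, a), pair(g(0, pair(c, pair(a, 0))), s(0)))), 0), 0)   [R1 at 1.1.1.1]
3. g(g(g(g(a, 0), pair(pair(c, a), pair(g(0, pair(c, pair(a, 0))), s(0)))), 0), 0)  →  g(g(g(a, pair(pair(c, a), pair(g(0, pair(c, pair(a, 0))), s(0)))), 0), 0)   [R2 at 1.1.1]
4. g(g(g(a, pair(pair(c, a), pair(g(0, pair(c, pair(a, 0))), s(0)))), 0), 0)  →  g(g(g(a, pair(pair(c, a), pair(a, s(0)))), 0), 0)   [R1 at 1.1.2.2.1]
5. g(g(g(a, pair(pair(c, a), pair(a, s(0)))), 0), 0)  →  g(g(a, 0), 0)   [R1 at 1.1]
6. g(g(a, 0), 0)  →  g(a, 0)   [R2 at 1]
7. g(a, 0)  →  a   [R2 at ε]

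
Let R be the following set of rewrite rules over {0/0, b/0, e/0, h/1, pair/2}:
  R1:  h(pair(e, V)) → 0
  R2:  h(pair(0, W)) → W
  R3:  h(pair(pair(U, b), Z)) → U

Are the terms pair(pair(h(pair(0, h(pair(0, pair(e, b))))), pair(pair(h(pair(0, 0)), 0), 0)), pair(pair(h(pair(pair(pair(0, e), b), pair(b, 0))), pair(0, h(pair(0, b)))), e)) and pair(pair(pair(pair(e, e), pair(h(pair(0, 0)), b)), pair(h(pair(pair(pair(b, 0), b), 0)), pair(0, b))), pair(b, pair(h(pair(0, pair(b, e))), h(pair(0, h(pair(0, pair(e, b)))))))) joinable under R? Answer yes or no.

no — NF(t₁) = pair(pair(pair(e, b), pair(pair(0, 0), 0)), pair(pair(pair(0, e), pair(0, b)), e)), NF(t₂) = pair(pair(pair(pair(e, e), pair(0, b)), pair(pair(b, 0), pair(0, b))), pair(b, pair(pair(b, e), pair(e, b))))

Reduce t₁ = pair(pair(h(pair(0, h(pair(0, pair(e, b))))), pair(pair(h(pair(0, 0)), 0), 0)), pair(pair(h(pair(pair(pair(0, e), b), pair(b, 0))), pair(0, h(pair(0, b)))), e)):
1. pair(pair(h(pair(0, h(pair(0, pair(e, b))))), pair(pair(h(pair(0, 0)), 0), 0)), pair(pair(h(pair(pair(pair(0, e), b), pair(b, 0))), pair(0, h(pair(0, b)))), e))  →  pair(pair(h(pair(0, pair(e, b))), pair(pair(h(pair(0, 0)), 0), 0)), pair(pair(h(pair(pair(pair(0, e), b), pair(b, 0))), pair(0, h(pair(0, b)))), e))   [R2 at 1.1]
2. pair(pair(h(pair(0, pair(e, b))), pair(pair(h(pair(0, 0)), 0), 0)), pair(pair(h(pair(pair(pair(0, e), b), pair(b, 0))), pair(0, h(pair(0, b)))), e))  →  pair(pair(pair(e, b), pair(pair(h(pair(0, 0)), 0), 0)), pair(pair(h(pair(pair(pair(0, e), b), pair(b, 0))), pair(0, h(pair(0, b)))), e))   [R2 at 1.1]
3. pair(pair(pair(e, b), pair(pair(h(pair(0, 0)), 0), 0)), pair(pair(h(pair(pair(pair(0, e), b), pair(b, 0))), pair(0, h(pair(0, b)))), e))  →  pair(pair(pair(e, b), pair(pair(0, 0), 0)), pair(pair(h(pair(pair(pair(0, e), b), pair(b, 0))), pair(0, h(pair(0, b)))), e))   [R2 at 1.2.1.1]
4. pair(pair(pair(e, b), pair(pair(0, 0), 0)), pair(pair(h(pair(pair(pair(0, e), b), pair(b, 0))), pair(0, h(pair(0, b)))), e))  →  pair(pair(pair(e, b), pair(pair(0, 0), 0)), pair(pair(pair(0, e), pair(0, h(pair(0, b)))), e))   [R3 at 2.1.1]
5. pair(pair(pair(e, b), pair(pair(0, 0), 0)), pair(pair(pair(0, e), pair(0, h(pair(0, b)))), e))  →  pair(pair(pair(e, b), pair(pair(0, 0), 0)), pair(pair(pair(0, e), pair(0, b)), e))   [R2 at 2.1.2.2]

Reduce t₂ = pair(pair(pair(pair(e, e), pair(h(pair(0, 0)), b)), pair(h(pair(pair(pair(b, 0), b), 0)), pair(0, b))), pair(b, pair(h(pair(0, pair(b, e))), h(pair(0, h(pair(0, pair(e, b)))))))):
1. pair(pair(pair(pair(e, e), pair(h(pair(0, 0)), b)), pair(h(pair(pair(pair(b, 0), b), 0)), pair(0, b))), pair(b, pair(h(pair(0, pair(b, e))), h(pair(0, h(pair(0, pair(e, b))))))))  →  pair(pair(pair(pair(e, e), pair(0, b)), pair(h(pair(pair(pair(b, 0), b), 0)), pair(0, b))), pair(b, pair(h(pair(0, pair(b, e))), h(pair(0, h(pair(0, pair(e, b))))))))   [R2 at 1.1.2.1]
2. pair(pair(pair(pair(e, e), pair(0, b)), pair(h(pair(pair(pair(b, 0), b), 0)), pair(0, b))), pair(b, pair(h(pair(0, pair(b, e))), h(pair(0, h(pair(0, pair(e, b))))))))  →  pair(pair(pair(pair(e, e), pair(0, b)), pair(pair(b, 0), pair(0, b))), pair(b, pair(h(pair(0, pair(b, e))), h(pair(0, h(pair(0, pair(e, b))))))))   [R3 at 1.2.1]
3. pair(pair(pair(pair(e, e), pair(0, b)), pair(pair(b, 0), pair(0, b))), pair(b, pair(h(pair(0, pair(b, e))), h(pair(0, h(pair(0, pair(e, b))))))))  →  pair(pair(pair(pair(e, e), pair(0, b)), pair(pair(b, 0), pair(0, b))), pair(b, pair(pair(b, e), h(pair(0, h(pair(0, pair(e, b))))))))   [R2 at 2.2.1]
4. pair(pair(pair(pair(e, e), pair(0, b)), pair(pair(b, 0), pair(0, b))), pair(b, pair(pair(b, e), h(pair(0, h(pair(0, pair(e, b))))))))  →  pair(pair(pair(pair(e, e), pair(0, b)), pair(pair(b, 0), pair(0, b))), pair(b, pair(pair(b, e), h(pair(0, pair(e, b))))))   [R2 at 2.2.2]
5. pair(pair(pair(pair(e, e), pair(0, b)), pair(pair(b, 0), pair(0, b))), pair(b, pair(pair(b, e), h(pair(0, pair(e, b))))))  →  pair(pair(pair(pair(e, e), pair(0, b)), pair(pair(b, 0), pair(0, b))), pair(b, pair(pair(b, e), pair(e, b))))   [R2 at 2.2.2]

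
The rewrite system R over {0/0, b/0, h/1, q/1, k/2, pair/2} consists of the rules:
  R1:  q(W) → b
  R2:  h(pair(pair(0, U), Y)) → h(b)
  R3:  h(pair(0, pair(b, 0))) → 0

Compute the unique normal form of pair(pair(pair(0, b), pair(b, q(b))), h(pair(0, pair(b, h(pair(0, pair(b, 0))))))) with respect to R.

1. pair(pair(pair(0, b), pair(b, q(b))), h(pair(0, pair(b, h(pair(0, pair(b, 0)))))))  →  pair(pair(pair(0, b), pair(b, b)), h(pair(0, pair(b, h(pair(0, pair(b, 0)))))))   [R1 at 1.2.2]
2. pair(pair(pair(0, b), pair(b, b)), h(pair(0, pair(b, h(pair(0, pair(b, 0)))))))  →  pair(pair(pair(0, b), pair(b, b)), h(pair(0, pair(b, 0))))   [R3 at 2.1.2.2]
3. pair(pair(pair(0, b), pair(b, b)), h(pair(0, pair(b, 0))))  →  pair(pair(pair(0, b), pair(b, b)), 0)   [R3 at 2]

pair(pair(pair(0, b), pair(b, b)), 0)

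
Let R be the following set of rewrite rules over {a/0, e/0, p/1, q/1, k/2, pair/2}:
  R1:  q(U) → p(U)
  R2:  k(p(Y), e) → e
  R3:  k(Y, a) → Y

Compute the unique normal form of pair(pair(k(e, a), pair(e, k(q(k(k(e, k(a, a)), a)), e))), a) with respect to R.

pair(pair(e, pair(e, e)), a)

1. pair(pair(k(e, a), pair(e, k(q(k(k(e, k(a, a)), a)), e))), a)  →  pair(pair(e, pair(e, k(q(k(k(e, k(a, a)), a)), e))), a)   [R3 at 1.1]
2. pair(pair(e, pair(e, k(q(k(k(e, k(a, a)), a)), e))), a)  →  pair(pair(e, pair(e, k(p(k(k(e, k(a, a)), a)), e))), a)   [R1 at 1.2.2.1]
3. pair(pair(e, pair(e, k(p(k(k(e, k(a, a)), a)), e))), a)  →  pair(pair(e, pair(e, e)), a)   [R2 at 1.2.2]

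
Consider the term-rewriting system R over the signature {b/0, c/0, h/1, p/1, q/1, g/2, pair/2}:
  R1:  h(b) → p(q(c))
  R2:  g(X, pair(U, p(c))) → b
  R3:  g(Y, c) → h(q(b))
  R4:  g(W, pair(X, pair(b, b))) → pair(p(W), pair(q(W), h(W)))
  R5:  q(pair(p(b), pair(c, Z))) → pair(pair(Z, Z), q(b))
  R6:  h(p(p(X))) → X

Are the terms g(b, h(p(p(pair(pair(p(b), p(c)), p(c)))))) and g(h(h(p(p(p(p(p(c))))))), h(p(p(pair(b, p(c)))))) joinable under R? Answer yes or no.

yes — NF(t₁) = b, NF(t₂) = b

Reduce t₁ = g(b, h(p(p(pair(pair(p(b), p(c)), p(c)))))):
1. g(b, h(p(p(pair(pair(p(b), p(c)), p(c))))))  →  g(b, pair(pair(p(b), p(c)), p(c)))   [R6 at 2]
2. g(b, pair(pair(p(b), p(c)), p(c)))  →  b   [R2 at ε]

Reduce t₂ = g(h(h(p(p(p(p(p(c))))))), h(p(p(pair(b, p(c)))))):
1. g(h(h(p(p(p(p(p(c))))))), h(p(p(pair(b, p(c))))))  →  g(h(p(p(p(c)))), h(p(p(pair(b, p(c))))))   [R6 at 1.1]
2. g(h(p(p(p(c)))), h(p(p(pair(b, p(c))))))  →  g(p(c), h(p(p(pair(b, p(c))))))   [R6 at 1]
3. g(p(c), h(p(p(pair(b, p(c))))))  →  g(p(c), pair(b, p(c)))   [R6 at 2]
4. g(p(c), pair(b, p(c)))  →  b   [R2 at ε]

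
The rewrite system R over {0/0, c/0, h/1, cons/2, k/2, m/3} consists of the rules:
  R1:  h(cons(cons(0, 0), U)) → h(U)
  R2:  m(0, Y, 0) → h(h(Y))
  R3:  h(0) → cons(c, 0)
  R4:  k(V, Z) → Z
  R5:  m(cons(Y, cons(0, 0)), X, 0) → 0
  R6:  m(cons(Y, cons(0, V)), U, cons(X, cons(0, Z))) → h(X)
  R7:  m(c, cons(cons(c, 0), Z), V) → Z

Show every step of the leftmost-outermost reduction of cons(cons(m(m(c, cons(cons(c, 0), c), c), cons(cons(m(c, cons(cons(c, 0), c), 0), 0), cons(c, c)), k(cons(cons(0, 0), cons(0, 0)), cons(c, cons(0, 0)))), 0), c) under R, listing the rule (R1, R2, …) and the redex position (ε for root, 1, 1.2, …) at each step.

1. cons(cons(m(m(c, cons(cons(c, 0), c), c), cons(cons(m(c, cons(cons(c, 0), c), 0), 0), cons(c, c)), k(cons(cons(0, 0), cons(0, 0)), cons(c, cons(0, 0)))), 0), c)  →  cons(cons(m(c, cons(cons(m(c, cons(cons(c, 0), c), 0), 0), cons(c, c)), k(cons(cons(0, 0), cons(0, 0)), cons(c, cons(0, 0)))), 0), c)   [R7 at 1.1.1]
2. cons(cons(m(c, cons(cons(m(c, cons(cons(c, 0), c), 0), 0), cons(c, c)), k(cons(cons(0, 0), cons(0, 0)), cons(c, cons(0, 0)))), 0), c)  →  cons(cons(m(c, cons(cons(c, 0), cons(c, c)), k(cons(cons(0, 0), cons(0, 0)), cons(c, cons(0, 0)))), 0), c)   [R7 at 1.1.2.1.1]
3. cons(cons(m(c, cons(cons(c, 0), cons(c, c)), k(cons(cons(0, 0), cons(0, 0)), cons(c, cons(0, 0)))), 0), c)  →  cons(cons(cons(c, c), 0), c)   [R7 at 1.1]

cons(cons(cons(c, c), 0), c)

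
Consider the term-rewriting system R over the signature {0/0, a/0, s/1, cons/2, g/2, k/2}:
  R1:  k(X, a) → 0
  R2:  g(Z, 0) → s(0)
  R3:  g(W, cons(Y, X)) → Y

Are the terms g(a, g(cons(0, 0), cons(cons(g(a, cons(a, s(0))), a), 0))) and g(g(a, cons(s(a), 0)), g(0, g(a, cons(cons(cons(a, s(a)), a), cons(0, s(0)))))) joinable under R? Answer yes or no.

Reduce t₁ = g(a, g(cons(0, 0), cons(cons(g(a, cons(a, s(0))), a), 0))):
1. g(a, g(cons(0, 0), cons(cons(g(a, cons(a, s(0))), a), 0)))  →  g(a, cons(g(a, cons(a, s(0))), a))   [R3 at 2]
2. g(a, cons(g(a, cons(a, s(0))), a))  →  g(a, cons(a, s(0)))   [R3 at ε]
3. g(a, cons(a, s(0)))  →  a   [R3 at ε]

Reduce t₂ = g(g(a, cons(s(a), 0)), g(0, g(a, cons(cons(cons(a, s(a)), a), cons(0, s(0)))))):
1. g(g(a, cons(s(a), 0)), g(0, g(a, cons(cons(cons(a, s(a)), a), cons(0, s(0))))))  →  g(s(a), g(0, g(a, cons(cons(cons(a, s(a)), a), cons(0, s(0))))))   [R3 at 1]
2. g(s(a), g(0, g(a, cons(cons(cons(a, s(a)), a), cons(0, s(0))))))  →  g(s(a), g(0, cons(cons(a, s(a)), a)))   [R3 at 2.2]
3. g(s(a), g(0, cons(cons(a, s(a)), a)))  →  g(s(a), cons(a, s(a)))   [R3 at 2]
4. g(s(a), cons(a, s(a)))  →  a   [R3 at ε]

yes — NF(t₁) = a, NF(t₂) = a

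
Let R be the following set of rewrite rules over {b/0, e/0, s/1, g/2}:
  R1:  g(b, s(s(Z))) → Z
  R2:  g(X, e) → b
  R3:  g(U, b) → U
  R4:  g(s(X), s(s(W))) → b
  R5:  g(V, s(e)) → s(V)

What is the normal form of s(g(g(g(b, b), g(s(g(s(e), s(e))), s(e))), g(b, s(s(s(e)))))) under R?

s(s(s(s(e))))

1. s(g(g(g(b, b), g(s(g(s(e), s(e))), s(e))), g(b, s(s(s(e))))))  →  s(g(g(b, g(s(g(s(e), s(e))), s(e))), g(b, s(s(s(e))))))   [R3 at 1.1.1]
2. s(g(g(b, g(s(g(s(e), s(e))), s(e))), g(b, s(s(s(e))))))  →  s(g(g(b, s(s(g(s(e), s(e))))), g(b, s(s(s(e))))))   [R5 at 1.1.2]
3. s(g(g(b, s(s(g(s(e), s(e))))), g(b, s(s(s(e))))))  →  s(g(g(s(e), s(e)), g(b, s(s(s(e))))))   [R1 at 1.1]
4. s(g(g(s(e), s(e)), g(b, s(s(s(e))))))  →  s(g(s(s(e)), g(b, s(s(s(e))))))   [R5 at 1.1]
5. s(g(s(s(e)), g(b, s(s(s(e))))))  →  s(g(s(s(e)), s(e)))   [R1 at 1.2]
6. s(g(s(s(e)), s(e)))  →  s(s(s(s(e))))   [R5 at 1]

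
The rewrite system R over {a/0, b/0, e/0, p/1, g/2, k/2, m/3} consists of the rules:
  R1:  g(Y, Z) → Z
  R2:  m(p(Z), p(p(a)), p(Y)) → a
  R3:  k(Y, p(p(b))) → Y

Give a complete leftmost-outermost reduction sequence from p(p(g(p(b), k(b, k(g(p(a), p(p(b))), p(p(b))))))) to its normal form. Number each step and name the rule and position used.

1. p(p(g(p(b), k(b, k(g(p(a), p(p(b))), p(p(b)))))))  →  p(p(k(b, k(g(p(a), p(p(b))), p(p(b))))))   [R1 at 1.1]
2. p(p(k(b, k(g(p(a), p(p(b))), p(p(b))))))  →  p(p(k(b, g(p(a), p(p(b))))))   [R3 at 1.1.2]
3. p(p(k(b, g(p(a), p(p(b))))))  →  p(p(k(b, p(p(b)))))   [R1 at 1.1.2]
4. p(p(k(b, p(p(b)))))  →  p(p(b))   [R3 at 1.1]

p(p(b))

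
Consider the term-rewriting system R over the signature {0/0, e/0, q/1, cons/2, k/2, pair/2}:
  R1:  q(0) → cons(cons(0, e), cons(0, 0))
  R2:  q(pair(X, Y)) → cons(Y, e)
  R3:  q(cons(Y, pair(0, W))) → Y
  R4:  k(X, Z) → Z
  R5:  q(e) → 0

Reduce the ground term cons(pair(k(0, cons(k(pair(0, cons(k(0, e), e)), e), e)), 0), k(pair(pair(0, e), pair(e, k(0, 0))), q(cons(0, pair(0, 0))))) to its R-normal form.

1. cons(pair(k(0, cons(k(pair(0, cons(k(0, e), e)), e), e)), 0), k(pair(pair(0, e), pair(e, k(0, 0))), q(cons(0, pair(0, 0)))))  →  cons(pair(cons(k(pair(0, cons(k(0, e), e)), e), e), 0), k(pair(pair(0, e), pair(e, k(0, 0))), q(cons(0, pair(0, 0)))))   [R4 at 1.1]
2. cons(pair(cons(k(pair(0, cons(k(0, e), e)), e), e), 0), k(pair(pair(0, e), pair(e, k(0, 0))), q(cons(0, pair(0, 0)))))  →  cons(pair(cons(e, e), 0), k(pair(pair(0, e), pair(e, k(0, 0))), q(cons(0, pair(0, 0)))))   [R4 at 1.1.1]
3. cons(pair(cons(e, e), 0), k(pair(pair(0, e), pair(e, k(0, 0))), q(cons(0, pair(0, 0)))))  →  cons(pair(cons(e, e), 0), q(cons(0, pair(0, 0))))   [R4 at 2]
4. cons(pair(cons(e, e), 0), q(cons(0, pair(0, 0))))  →  cons(pair(cons(e, e), 0), 0)   [R3 at 2]

cons(pair(cons(e, e), 0), 0)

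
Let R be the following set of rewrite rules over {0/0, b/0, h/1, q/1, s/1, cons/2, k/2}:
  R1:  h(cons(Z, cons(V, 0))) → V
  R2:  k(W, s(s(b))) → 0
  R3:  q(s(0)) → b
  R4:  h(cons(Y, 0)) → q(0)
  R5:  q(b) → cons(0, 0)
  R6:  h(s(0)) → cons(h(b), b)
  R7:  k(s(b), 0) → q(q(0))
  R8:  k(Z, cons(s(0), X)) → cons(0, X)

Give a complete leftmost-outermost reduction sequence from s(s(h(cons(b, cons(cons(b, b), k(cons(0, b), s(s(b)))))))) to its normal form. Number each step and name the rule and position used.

s(s(cons(b, b)))

1. s(s(h(cons(b, cons(cons(b, b), k(cons(0, b), s(s(b))))))))  →  s(s(h(cons(b, cons(cons(b, b), 0)))))   [R2 at 1.1.1.2.2]
2. s(s(h(cons(b, cons(cons(b, b), 0)))))  →  s(s(cons(b, b)))   [R1 at 1.1]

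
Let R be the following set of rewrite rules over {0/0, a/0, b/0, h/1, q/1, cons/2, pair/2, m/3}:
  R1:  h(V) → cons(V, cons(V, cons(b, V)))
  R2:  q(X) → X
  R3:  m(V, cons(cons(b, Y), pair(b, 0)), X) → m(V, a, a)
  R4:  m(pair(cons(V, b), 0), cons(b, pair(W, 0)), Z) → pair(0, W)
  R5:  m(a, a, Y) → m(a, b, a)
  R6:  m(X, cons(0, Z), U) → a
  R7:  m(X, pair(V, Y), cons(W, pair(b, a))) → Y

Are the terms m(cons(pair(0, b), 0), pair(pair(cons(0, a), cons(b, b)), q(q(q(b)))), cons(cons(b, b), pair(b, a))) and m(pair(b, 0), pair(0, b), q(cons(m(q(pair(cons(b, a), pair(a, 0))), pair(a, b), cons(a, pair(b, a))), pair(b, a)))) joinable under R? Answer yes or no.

Reduce t₁ = m(cons(pair(0, b), 0), pair(pair(cons(0, a), cons(b, b)), q(q(q(b)))), cons(cons(b, b), pair(b, a))):
1. m(cons(pair(0, b), 0), pair(pair(cons(0, a), cons(b, b)), q(q(q(b)))), cons(cons(b, b), pair(b, a)))  →  q(q(q(b)))   [R7 at ε]
2. q(q(q(b)))  →  q(q(b))   [R2 at ε]
3. q(q(b))  →  q(b)   [R2 at ε]
4. q(b)  →  b   [R2 at ε]

Reduce t₂ = m(pair(b, 0), pair(0, b), q(cons(m(q(pair(cons(b, a), pair(a, 0))), pair(a, b), cons(a, pair(b, a))), pair(b, a)))):
1. m(pair(b, 0), pair(0, b), q(cons(m(q(pair(cons(b, a), pair(a, 0))), pair(a, b), cons(a, pair(b, a))), pair(b, a))))  →  m(pair(b, 0), pair(0, b), cons(m(q(pair(cons(b, a), pair(a, 0))), pair(a, b), cons(a, pair(b, a))), pair(b, a)))   [R2 at 3]
2. m(pair(b, 0), pair(0, b), cons(m(q(pair(cons(b, a), pair(a, 0))), pair(a, b), cons(a, pair(b, a))), pair(b, a)))  →  b   [R7 at ε]

yes — NF(t₁) = b, NF(t₂) = b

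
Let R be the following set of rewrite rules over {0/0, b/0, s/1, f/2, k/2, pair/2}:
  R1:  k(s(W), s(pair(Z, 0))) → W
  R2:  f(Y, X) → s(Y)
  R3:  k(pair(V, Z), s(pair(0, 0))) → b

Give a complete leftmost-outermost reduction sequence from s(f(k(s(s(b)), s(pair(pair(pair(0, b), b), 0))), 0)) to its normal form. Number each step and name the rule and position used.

1. s(f(k(s(s(b)), s(pair(pair(pair(0, b), b), 0))), 0))  →  s(s(k(s(s(b)), s(pair(pair(pair(0, b), b), 0)))))   [R2 at 1]
2. s(s(k(s(s(b)), s(pair(pair(pair(0, b), b), 0)))))  →  s(s(s(b)))   [R1 at 1.1]

s(s(s(b)))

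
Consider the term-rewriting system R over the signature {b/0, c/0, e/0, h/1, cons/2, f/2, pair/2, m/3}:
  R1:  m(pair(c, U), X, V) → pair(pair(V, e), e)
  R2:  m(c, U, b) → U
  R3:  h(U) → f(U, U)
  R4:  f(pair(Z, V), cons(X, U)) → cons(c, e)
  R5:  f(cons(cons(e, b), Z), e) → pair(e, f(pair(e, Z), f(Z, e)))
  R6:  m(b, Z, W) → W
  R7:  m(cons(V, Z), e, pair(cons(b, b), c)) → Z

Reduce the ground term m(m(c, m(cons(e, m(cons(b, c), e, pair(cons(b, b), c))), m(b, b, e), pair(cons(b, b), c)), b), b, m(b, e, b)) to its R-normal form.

b

1. m(m(c, m(cons(e, m(cons(b, c), e, pair(cons(b, b), c))), m(b, b, e), pair(cons(b, b), c)), b), b, m(b, e, b))  →  m(m(cons(e, m(cons(b, c), e, pair(cons(b, b), c))), m(b, b, e), pair(cons(b, b), c)), b, m(b, e, b))   [R2 at 1]
2. m(m(cons(e, m(cons(b, c), e, pair(cons(b, b), c))), m(b, b, e), pair(cons(b, b), c)), b, m(b, e, b))  →  m(m(cons(e, c), m(b, b, e), pair(cons(b, b), c)), b, m(b, e, b))   [R7 at 1.1.2]
3. m(m(cons(e, c), m(b, b, e), pair(cons(b, b), c)), b, m(b, e, b))  →  m(m(cons(e, c), e, pair(cons(b, b), c)), b, m(b, e, b))   [R6 at 1.2]
4. m(m(cons(e, c), e, pair(cons(b, b), c)), b, m(b, e, b))  →  m(c, b, m(b, e, b))   [R7 at 1]
5. m(c, b, m(b, e, b))  →  m(c, b, b)   [R6 at 3]
6. m(c, b, b)  →  b   [R2 at ε]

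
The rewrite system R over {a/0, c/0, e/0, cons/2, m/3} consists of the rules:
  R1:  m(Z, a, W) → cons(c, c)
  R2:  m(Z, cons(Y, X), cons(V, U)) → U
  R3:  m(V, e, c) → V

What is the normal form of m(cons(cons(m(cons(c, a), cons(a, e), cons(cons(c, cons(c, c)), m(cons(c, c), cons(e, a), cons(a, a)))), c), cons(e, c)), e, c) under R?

1. m(cons(cons(m(cons(c, a), cons(a, e), cons(cons(c, cons(c, c)), m(cons(c, c), cons(e, a), cons(a, a)))), c), cons(e, c)), e, c)  →  cons(cons(m(cons(c, a), cons(a, e), cons(cons(c, cons(c, c)), m(cons(c, c), cons(e, a), cons(a, a)))), c), cons(e, c))   [R3 at ε]
2. cons(cons(m(cons(c, a), cons(a, e), cons(cons(c, cons(c, c)), m(cons(c, c), cons(e, a), cons(a, a)))), c), cons(e, c))  →  cons(cons(m(cons(c, c), cons(e, a), cons(a, a)), c), cons(e, c))   [R2 at 1.1]
3. cons(cons(m(cons(c, c), cons(e, a), cons(a, a)), c), cons(e, c))  →  cons(cons(a, c), cons(e, c))   [R2 at 1.1]

cons(cons(a, c), cons(e, c))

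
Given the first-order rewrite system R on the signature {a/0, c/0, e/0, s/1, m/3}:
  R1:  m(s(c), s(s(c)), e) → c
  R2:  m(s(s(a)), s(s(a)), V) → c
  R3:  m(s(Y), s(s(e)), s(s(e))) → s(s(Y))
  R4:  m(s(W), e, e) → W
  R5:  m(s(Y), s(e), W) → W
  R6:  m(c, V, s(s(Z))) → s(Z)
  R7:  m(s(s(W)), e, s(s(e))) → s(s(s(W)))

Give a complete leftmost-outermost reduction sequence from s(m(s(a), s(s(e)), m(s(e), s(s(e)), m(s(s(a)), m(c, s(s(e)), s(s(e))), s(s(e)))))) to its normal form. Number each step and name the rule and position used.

s(s(s(a)))

1. s(m(s(a), s(s(e)), m(s(e), s(s(e)), m(s(s(a)), m(c, s(s(e)), s(s(e))), s(s(e))))))  →  s(m(s(a), s(s(e)), m(s(e), s(s(e)), m(s(s(a)), s(e), s(s(e))))))   [R6 at 1.3.3.2]
2. s(m(s(a), s(s(e)), m(s(e), s(s(e)), m(s(s(a)), s(e), s(s(e))))))  →  s(m(s(a), s(s(e)), m(s(e), s(s(e)), s(s(e)))))   [R5 at 1.3.3]
3. s(m(s(a), s(s(e)), m(s(e), s(s(e)), s(s(e)))))  →  s(m(s(a), s(s(e)), s(s(e))))   [R3 at 1.3]
4. s(m(s(a), s(s(e)), s(s(e))))  →  s(s(s(a)))   [R3 at 1]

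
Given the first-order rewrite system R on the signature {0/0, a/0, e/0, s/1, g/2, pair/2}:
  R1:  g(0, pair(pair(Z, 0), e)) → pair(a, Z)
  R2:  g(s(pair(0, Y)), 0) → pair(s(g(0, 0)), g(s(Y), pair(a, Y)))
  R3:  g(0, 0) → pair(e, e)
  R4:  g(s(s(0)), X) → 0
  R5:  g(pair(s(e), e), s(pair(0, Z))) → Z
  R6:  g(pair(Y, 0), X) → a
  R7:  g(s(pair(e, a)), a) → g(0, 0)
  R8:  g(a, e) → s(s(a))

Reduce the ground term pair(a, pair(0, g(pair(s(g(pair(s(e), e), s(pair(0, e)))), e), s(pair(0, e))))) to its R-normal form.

1. pair(a, pair(0, g(pair(s(g(pair(s(e), e), s(pair(0, e)))), e), s(pair(0, e)))))  →  pair(a, pair(0, g(pair(s(e), e), s(pair(0, e)))))   [R5 at 2.2.1.1.1]
2. pair(a, pair(0, g(pair(s(e), e), s(pair(0, e)))))  →  pair(a, pair(0, e))   [R5 at 2.2]

pair(a, pair(0, e))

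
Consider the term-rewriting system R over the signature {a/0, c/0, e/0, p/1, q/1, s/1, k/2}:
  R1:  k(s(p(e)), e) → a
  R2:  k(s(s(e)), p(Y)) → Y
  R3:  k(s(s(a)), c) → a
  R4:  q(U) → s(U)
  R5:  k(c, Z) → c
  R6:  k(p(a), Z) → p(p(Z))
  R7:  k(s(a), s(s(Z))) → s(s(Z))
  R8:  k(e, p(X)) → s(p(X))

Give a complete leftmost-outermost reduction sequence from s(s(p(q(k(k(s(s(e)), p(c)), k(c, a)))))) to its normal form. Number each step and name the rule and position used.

1. s(s(p(q(k(k(s(s(e)), p(c)), k(c, a))))))  →  s(s(p(s(k(k(s(s(e)), p(c)), k(c, a))))))   [R4 at 1.1.1]
2. s(s(p(s(k(k(s(s(e)), p(c)), k(c, a))))))  →  s(s(p(s(k(c, k(c, a))))))   [R2 at 1.1.1.1.1]
3. s(s(p(s(k(c, k(c, a))))))  →  s(s(p(s(c))))   [R5 at 1.1.1.1]

s(s(p(s(c))))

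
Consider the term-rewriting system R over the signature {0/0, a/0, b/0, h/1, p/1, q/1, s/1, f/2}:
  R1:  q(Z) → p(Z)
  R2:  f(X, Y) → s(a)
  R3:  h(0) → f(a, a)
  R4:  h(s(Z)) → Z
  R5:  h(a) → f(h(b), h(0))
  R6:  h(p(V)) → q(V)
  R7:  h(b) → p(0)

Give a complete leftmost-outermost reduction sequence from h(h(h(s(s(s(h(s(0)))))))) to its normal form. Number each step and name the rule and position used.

0

1. h(h(h(s(s(s(h(s(0))))))))  →  h(h(s(s(h(s(0))))))   [R4 at 1.1]
2. h(h(s(s(h(s(0))))))  →  h(s(h(s(0))))   [R4 at 1]
3. h(s(h(s(0))))  →  h(s(0))   [R4 at ε]
4. h(s(0))  →  0   [R4 at ε]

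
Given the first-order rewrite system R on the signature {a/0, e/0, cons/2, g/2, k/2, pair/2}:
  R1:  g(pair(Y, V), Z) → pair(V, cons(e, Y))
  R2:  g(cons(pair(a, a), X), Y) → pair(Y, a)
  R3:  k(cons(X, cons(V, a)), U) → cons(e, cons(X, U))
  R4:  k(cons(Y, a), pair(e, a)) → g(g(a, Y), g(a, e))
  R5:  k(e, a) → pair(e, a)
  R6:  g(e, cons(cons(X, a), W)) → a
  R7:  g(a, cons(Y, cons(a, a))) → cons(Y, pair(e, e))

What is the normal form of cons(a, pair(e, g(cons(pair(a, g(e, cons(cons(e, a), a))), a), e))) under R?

cons(a, pair(e, pair(e, a)))

1. cons(a, pair(e, g(cons(pair(a, g(e, cons(cons(e, a), a))), a), e)))  →  cons(a, pair(e, g(cons(pair(a, a), a), e)))   [R6 at 2.2.1.1.2]
2. cons(a, pair(e, g(cons(pair(a, a), a), e)))  →  cons(a, pair(e, pair(e, a)))   [R2 at 2.2]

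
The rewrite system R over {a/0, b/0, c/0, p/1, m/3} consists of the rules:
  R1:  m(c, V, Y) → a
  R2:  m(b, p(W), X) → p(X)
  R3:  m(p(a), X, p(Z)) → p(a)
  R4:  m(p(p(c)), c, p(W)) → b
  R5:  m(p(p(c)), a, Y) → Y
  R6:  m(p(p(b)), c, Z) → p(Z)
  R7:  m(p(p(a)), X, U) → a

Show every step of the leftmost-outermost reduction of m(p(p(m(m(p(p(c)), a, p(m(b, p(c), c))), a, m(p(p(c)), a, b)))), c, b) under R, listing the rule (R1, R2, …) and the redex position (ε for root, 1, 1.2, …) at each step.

1. m(p(p(m(m(p(p(c)), a, p(m(b, p(c), c))), a, m(p(p(c)), a, b)))), c, b)  →  m(p(p(m(p(m(b, p(c), c)), a, m(p(p(c)), a, b)))), c, b)   [R5 at 1.1.1.1]
2. m(p(p(m(p(m(b, p(c), c)), a, m(p(p(c)), a, b)))), c, b)  →  m(p(p(m(p(p(c)), a, m(p(p(c)), a, b)))), c, b)   [R2 at 1.1.1.1.1]
3. m(p(p(m(p(p(c)), a, m(p(p(c)), a, b)))), c, b)  →  m(p(p(m(p(p(c)), a, b))), c, b)   [R5 at 1.1.1]
4. m(p(p(m(p(p(c)), a, b))), c, b)  →  m(p(p(b)), c, b)   [R5 at 1.1.1]
5. m(p(p(b)), c, b)  →  p(b)   [R6 at ε]

p(b)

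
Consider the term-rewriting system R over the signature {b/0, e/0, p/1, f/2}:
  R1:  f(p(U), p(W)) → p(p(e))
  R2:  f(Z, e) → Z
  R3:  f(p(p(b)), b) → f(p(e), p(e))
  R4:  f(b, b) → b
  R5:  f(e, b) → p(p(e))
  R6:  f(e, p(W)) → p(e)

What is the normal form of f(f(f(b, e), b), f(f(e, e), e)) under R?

1. f(f(f(b, e), b), f(f(e, e), e))  →  f(f(b, b), f(f(e, e), e))   [R2 at 1.1]
2. f(f(b, b), f(f(e, e), e))  →  f(b, f(f(e, e), e))   [R4 at 1]
3. f(b, f(f(e, e), e))  →  f(b, f(e, e))   [R2 at 2]
4. f(b, f(e, e))  →  f(b, e)   [R2 at 2]
5. f(b, e)  →  b   [R2 at ε]

b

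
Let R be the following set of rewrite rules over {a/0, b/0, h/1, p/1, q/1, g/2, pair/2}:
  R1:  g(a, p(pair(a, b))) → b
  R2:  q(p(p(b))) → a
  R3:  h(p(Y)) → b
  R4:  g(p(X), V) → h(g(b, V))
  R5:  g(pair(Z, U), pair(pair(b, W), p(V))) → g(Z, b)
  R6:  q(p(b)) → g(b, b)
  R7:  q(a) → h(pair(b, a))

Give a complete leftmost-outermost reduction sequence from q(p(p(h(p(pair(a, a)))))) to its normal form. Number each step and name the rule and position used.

a

1. q(p(p(h(p(pair(a, a))))))  →  q(p(p(b)))   [R3 at 1.1.1]
2. q(p(p(b)))  →  a   [R2 at ε]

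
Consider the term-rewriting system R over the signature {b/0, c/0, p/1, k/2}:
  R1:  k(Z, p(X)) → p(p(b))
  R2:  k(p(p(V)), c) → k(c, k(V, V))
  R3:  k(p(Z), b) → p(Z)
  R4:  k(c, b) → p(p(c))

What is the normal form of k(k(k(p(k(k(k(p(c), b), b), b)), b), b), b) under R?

p(p(c))

1. k(k(k(p(k(k(k(p(c), b), b), b)), b), b), b)  →  k(k(p(k(k(k(p(c), b), b), b)), b), b)   [R3 at 1.1]
2. k(k(p(k(k(k(p(c), b), b), b)), b), b)  →  k(p(k(k(k(p(c), b), b), b)), b)   [R3 at 1]
3. k(p(k(k(k(p(c), b), b), b)), b)  →  p(k(k(k(p(c), b), b), b))   [R3 at ε]
4. p(k(k(k(p(c), b), b), b))  →  p(k(k(p(c), b), b))   [R3 at 1.1.1]
5. p(k(k(p(c), b), b))  →  p(k(p(c), b))   [R3 at 1.1]
6. p(k(p(c), b))  →  p(p(c))   [R3 at 1]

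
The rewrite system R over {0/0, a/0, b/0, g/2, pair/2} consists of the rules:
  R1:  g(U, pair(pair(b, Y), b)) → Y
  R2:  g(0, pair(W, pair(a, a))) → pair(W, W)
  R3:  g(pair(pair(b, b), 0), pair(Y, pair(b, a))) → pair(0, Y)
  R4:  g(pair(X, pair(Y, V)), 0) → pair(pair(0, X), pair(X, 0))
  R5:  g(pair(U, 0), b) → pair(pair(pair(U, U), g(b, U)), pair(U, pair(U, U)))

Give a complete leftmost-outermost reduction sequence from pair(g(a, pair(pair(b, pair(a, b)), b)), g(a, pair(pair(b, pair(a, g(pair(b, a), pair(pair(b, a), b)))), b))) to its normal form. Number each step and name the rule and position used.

1. pair(g(a, pair(pair(b, pair(a, b)), b)), g(a, pair(pair(b, pair(a, g(pair(b, a), pair(pair(b, a), b)))), b)))  →  pair(pair(a, b), g(a, pair(pair(b, pair(a, g(pair(b, a), pair(pair(b, a), b)))), b)))   [R1 at 1]
2. pair(pair(a, b), g(a, pair(pair(b, pair(a, g(pair(b, a), pair(pair(b, a), b)))), b)))  →  pair(pair(a, b), pair(a, g(pair(b, a), pair(pair(b, a), b))))   [R1 at 2]
3. pair(pair(a, b), pair(a, g(pair(b, a), pair(pair(b, a), b))))  →  pair(pair(a, b), pair(a, a))   [R1 at 2.2]

pair(pair(a, b), pair(a, a))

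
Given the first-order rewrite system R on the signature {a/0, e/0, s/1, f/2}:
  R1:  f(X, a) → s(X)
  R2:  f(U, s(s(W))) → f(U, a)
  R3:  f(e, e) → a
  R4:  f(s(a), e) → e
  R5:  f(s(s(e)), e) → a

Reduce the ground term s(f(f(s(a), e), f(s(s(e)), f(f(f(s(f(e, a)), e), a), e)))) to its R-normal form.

s(s(e))

1. s(f(f(s(a), e), f(s(s(e)), f(f(f(s(f(e, a)), e), a), e))))  →  s(f(e, f(s(s(e)), f(f(f(s(f(e, a)), e), a), e))))   [R4 at 1.1]
2. s(f(e, f(s(s(e)), f(f(f(s(f(e, a)), e), a), e))))  →  s(f(e, f(s(s(e)), f(s(f(s(f(e, a)), e)), e))))   [R1 at 1.2.2.1]
3. s(f(e, f(s(s(e)), f(s(f(s(f(e, a)), e)), e))))  →  s(f(e, f(s(s(e)), f(s(f(s(s(e)), e)), e))))   [R1 at 1.2.2.1.1.1.1]
4. s(f(e, f(s(s(e)), f(s(f(s(s(e)), e)), e))))  →  s(f(e, f(s(s(e)), f(s(a), e))))   [R5 at 1.2.2.1.1]
5. s(f(e, f(s(s(e)), f(s(a), e))))  →  s(f(e, f(s(s(e)), e)))   [R4 at 1.2.2]
6. s(f(e, f(s(s(e)), e)))  →  s(f(e, a))   [R5 at 1.2]
7. s(f(e, a))  →  s(s(e))   [R1 at 1]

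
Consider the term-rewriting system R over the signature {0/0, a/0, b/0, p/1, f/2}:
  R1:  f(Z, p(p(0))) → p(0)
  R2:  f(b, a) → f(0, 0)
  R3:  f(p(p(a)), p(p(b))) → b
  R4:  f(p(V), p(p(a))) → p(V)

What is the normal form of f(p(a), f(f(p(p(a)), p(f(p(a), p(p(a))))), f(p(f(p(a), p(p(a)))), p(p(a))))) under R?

1. f(p(a), f(f(p(p(a)), p(f(p(a), p(p(a))))), f(p(f(p(a), p(p(a)))), p(p(a)))))  →  f(p(a), f(f(p(p(a)), p(p(a))), f(p(f(p(a), p(p(a)))), p(p(a)))))   [R4 at 2.1.2.1]
2. f(p(a), f(f(p(p(a)), p(p(a))), f(p(f(p(a), p(p(a)))), p(p(a)))))  →  f(p(a), f(p(p(a)), f(p(f(p(a), p(p(a)))), p(p(a)))))   [R4 at 2.1]
3. f(p(a), f(p(p(a)), f(p(f(p(a), p(p(a)))), p(p(a)))))  →  f(p(a), f(p(p(a)), p(f(p(a), p(p(a))))))   [R4 at 2.2]
4. f(p(a), f(p(p(a)), p(f(p(a), p(p(a))))))  →  f(p(a), f(p(p(a)), p(p(a))))   [R4 at 2.2.1]
5. f(p(a), f(p(p(a)), p(p(a))))  →  f(p(a), p(p(a)))   [R4 at 2]
6. f(p(a), p(p(a)))  →  p(a)   [R4 at ε]

p(a)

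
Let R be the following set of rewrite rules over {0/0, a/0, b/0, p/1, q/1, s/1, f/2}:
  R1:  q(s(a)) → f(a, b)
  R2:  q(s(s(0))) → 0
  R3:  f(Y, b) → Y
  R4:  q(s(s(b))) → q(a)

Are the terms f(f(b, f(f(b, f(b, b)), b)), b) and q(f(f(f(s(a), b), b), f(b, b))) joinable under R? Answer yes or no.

Reduce t₁ = f(f(b, f(f(b, f(b, b)), b)), b):
1. f(f(b, f(f(b, f(b, b)), b)), b)  →  f(b, f(f(b, f(b, b)), b))   [R3 at ε]
2. f(b, f(f(b, f(b, b)), b))  →  f(b, f(b, f(b, b)))   [R3 at 2]
3. f(b, f(b, f(b, b)))  →  f(b, f(b, b))   [R3 at 2.2]
4. f(b, f(b, b))  →  f(b, b)   [R3 at 2]
5. f(b, b)  →  b   [R3 at ε]

Reduce t₂ = q(f(f(f(s(a), b), b), f(b, b))):
1. q(f(f(f(s(a), b), b), f(b, b)))  →  q(f(f(s(a), b), f(b, b)))   [R3 at 1.1]
2. q(f(f(s(a), b), f(b, b)))  →  q(f(s(a), f(b, b)))   [R3 at 1.1]
3. q(f(s(a), f(b, b)))  →  q(f(s(a), b))   [R3 at 1.2]
4. q(f(s(a), b))  →  q(s(a))   [R3 at 1]
5. q(s(a))  →  f(a, b)   [R1 at ε]
6. f(a, b)  →  a   [R3 at ε]

no — NF(t₁) = b, NF(t₂) = a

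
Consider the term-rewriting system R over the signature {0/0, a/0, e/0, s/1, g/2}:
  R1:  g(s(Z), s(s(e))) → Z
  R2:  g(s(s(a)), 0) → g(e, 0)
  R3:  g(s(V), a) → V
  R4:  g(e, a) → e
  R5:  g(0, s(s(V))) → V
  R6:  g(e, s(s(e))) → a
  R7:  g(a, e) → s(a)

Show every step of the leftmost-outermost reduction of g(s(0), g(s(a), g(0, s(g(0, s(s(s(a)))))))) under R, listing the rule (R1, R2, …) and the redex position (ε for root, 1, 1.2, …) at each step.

1. g(s(0), g(s(a), g(0, s(g(0, s(s(s(a))))))))  →  g(s(0), g(s(a), g(0, s(s(a)))))   [R5 at 2.2.2.1]
2. g(s(0), g(s(a), g(0, s(s(a)))))  →  g(s(0), g(s(a), a))   [R5 at 2.2]
3. g(s(0), g(s(a), a))  →  g(s(0), a)   [R3 at 2]
4. g(s(0), a)  →  0   [R3 at ε]

0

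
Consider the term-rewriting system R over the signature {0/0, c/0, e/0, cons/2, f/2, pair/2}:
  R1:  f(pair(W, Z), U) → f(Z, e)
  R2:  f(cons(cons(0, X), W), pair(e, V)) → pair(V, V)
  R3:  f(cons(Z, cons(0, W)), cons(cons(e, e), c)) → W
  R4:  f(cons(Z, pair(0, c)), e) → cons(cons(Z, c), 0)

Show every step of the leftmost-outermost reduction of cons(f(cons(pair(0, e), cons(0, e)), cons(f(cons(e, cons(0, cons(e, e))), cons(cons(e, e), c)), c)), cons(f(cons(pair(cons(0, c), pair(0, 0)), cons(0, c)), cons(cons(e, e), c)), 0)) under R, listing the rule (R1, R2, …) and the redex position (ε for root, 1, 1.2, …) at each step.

1. cons(f(cons(pair(0, e), cons(0, e)), cons(f(cons(e, cons(0, cons(e, e))), cons(cons(e, e), c)), c)), cons(f(cons(pair(cons(0, c), pair(0, 0)), cons(0, c)), cons(cons(e, e), c)), 0))  →  cons(f(cons(pair(0, e), cons(0, e)), cons(cons(e, e), c)), cons(f(cons(pair(cons(0, c), pair(0, 0)), cons(0, c)), cons(cons(e, e), c)), 0))   [R3 at 1.2.1]
2. cons(f(cons(pair(0, e), cons(0, e)), cons(cons(e, e), c)), cons(f(cons(pair(cons(0, c), pair(0, 0)), cons(0, c)), cons(cons(e, e), c)), 0))  →  cons(e, cons(f(cons(pair(cons(0, c), pair(0, 0)), cons(0, c)), cons(cons(e, e), c)), 0))   [R3 at 1]
3. cons(e, cons(f(cons(pair(cons(0, c), pair(0, 0)), cons(0, c)), cons(cons(e, e), c)), 0))  →  cons(e, cons(c, 0))   [R3 at 2.1]

cons(e, cons(c, 0))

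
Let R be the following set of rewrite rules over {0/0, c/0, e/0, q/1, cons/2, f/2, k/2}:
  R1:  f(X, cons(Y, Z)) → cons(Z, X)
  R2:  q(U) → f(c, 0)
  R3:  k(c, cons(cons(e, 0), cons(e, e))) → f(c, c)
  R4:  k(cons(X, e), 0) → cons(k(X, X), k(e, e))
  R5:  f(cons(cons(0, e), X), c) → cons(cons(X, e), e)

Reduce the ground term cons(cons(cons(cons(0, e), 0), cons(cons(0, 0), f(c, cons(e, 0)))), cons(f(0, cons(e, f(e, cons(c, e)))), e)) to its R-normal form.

cons(cons(cons(cons(0, e), 0), cons(cons(0, 0), cons(0, c))), cons(cons(cons(e, e), 0), e))

1. cons(cons(cons(cons(0, e), 0), cons(cons(0, 0), f(c, cons(e, 0)))), cons(f(0, cons(e, f(e, cons(c, e)))), e))  →  cons(cons(cons(cons(0, e), 0), cons(cons(0, 0), cons(0, c))), cons(f(0, cons(e, f(e, cons(c, e)))), e))   [R1 at 1.2.2]
2. cons(cons(cons(cons(0, e), 0), cons(cons(0, 0), cons(0, c))), cons(f(0, cons(e, f(e, cons(c, e)))), e))  →  cons(cons(cons(cons(0, e), 0), cons(cons(0, 0), cons(0, c))), cons(cons(f(e, cons(c, e)), 0), e))   [R1 at 2.1]
3. cons(cons(cons(cons(0, e), 0), cons(cons(0, 0), cons(0, c))), cons(cons(f(e, cons(c, e)), 0), e))  →  cons(cons(cons(cons(0, e), 0), cons(cons(0, 0), cons(0, c))), cons(cons(cons(e, e), 0), e))   [R1 at 2.1.1]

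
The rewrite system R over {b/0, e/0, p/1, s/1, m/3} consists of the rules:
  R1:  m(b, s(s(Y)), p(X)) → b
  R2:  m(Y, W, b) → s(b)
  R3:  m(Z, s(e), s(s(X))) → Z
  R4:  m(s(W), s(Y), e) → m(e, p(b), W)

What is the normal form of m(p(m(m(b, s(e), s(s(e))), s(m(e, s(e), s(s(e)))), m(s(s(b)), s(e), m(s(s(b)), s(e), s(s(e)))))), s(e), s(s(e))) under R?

p(b)

1. m(p(m(m(b, s(e), s(s(e))), s(m(e, s(e), s(s(e)))), m(s(s(b)), s(e), m(s(s(b)), s(e), s(s(e)))))), s(e), s(s(e)))  →  p(m(m(b, s(e), s(s(e))), s(m(e, s(e), s(s(e)))), m(s(s(b)), s(e), m(s(s(b)), s(e), s(s(e))))))   [R3 at ε]
2. p(m(m(b, s(e), s(s(e))), s(m(e, s(e), s(s(e)))), m(s(s(b)), s(e), m(s(s(b)), s(e), s(s(e))))))  →  p(m(b, s(m(e, s(e), s(s(e)))), m(s(s(b)), s(e), m(s(s(b)), s(e), s(s(e))))))   [R3 at 1.1]
3. p(m(b, s(m(e, s(e), s(s(e)))), m(s(s(b)), s(e), m(s(s(b)), s(e), s(s(e))))))  →  p(m(b, s(e), m(s(s(b)), s(e), m(s(s(b)), s(e), s(s(e))))))   [R3 at 1.2.1]
4. p(m(b, s(e), m(s(s(b)), s(e), m(s(s(b)), s(e), s(s(e))))))  →  p(m(b, s(e), m(s(s(b)), s(e), s(s(b)))))   [R3 at 1.3.3]
5. p(m(b, s(e), m(s(s(b)), s(e), s(s(b)))))  →  p(m(b, s(e), s(s(b))))   [R3 at 1.3]
6. p(m(b, s(e), s(s(b))))  →  p(b)   [R3 at 1]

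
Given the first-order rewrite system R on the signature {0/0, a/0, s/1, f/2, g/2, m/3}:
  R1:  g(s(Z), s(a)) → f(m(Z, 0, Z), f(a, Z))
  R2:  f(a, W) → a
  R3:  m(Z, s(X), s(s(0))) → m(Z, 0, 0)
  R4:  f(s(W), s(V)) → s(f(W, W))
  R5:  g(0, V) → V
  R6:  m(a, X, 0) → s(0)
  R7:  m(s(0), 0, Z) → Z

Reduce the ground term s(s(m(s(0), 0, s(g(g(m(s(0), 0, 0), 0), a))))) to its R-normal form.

s(s(s(a)))

1. s(s(m(s(0), 0, s(g(g(m(s(0), 0, 0), 0), a)))))  →  s(s(s(g(g(m(s(0), 0, 0), 0), a))))   [R7 at 1.1]
2. s(s(s(g(g(m(s(0), 0, 0), 0), a))))  →  s(s(s(g(g(0, 0), a))))   [R7 at 1.1.1.1.1]
3. s(s(s(g(g(0, 0), a))))  →  s(s(s(g(0, a))))   [R5 at 1.1.1.1]
4. s(s(s(g(0, a))))  →  s(s(s(a)))   [R5 at 1.1.1]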